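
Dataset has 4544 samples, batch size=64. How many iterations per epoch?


Iterations per epoch = dataset_size / batch_size
= 4544 / 64
= 71

71


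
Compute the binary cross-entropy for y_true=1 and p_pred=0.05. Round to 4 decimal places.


For y=1: Loss = -log(p)
= -log(0.05)
= -(-2.9957)
= 2.9957

2.9957


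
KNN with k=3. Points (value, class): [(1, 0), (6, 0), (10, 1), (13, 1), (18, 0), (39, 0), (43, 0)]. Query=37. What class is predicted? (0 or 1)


Distances from query 37:
Point 39 (class 0): distance = 2
Point 43 (class 0): distance = 6
Point 18 (class 0): distance = 19
K=3 nearest neighbors: classes = [0, 0, 0]
Votes for class 1: 0 / 3
Majority vote => class 0

0


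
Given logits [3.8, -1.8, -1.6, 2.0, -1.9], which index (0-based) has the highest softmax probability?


Softmax is a monotonic transformation, so it preserves the argmax.
We need to find the index of the maximum logit.
Index 0: 3.8
Index 1: -1.8
Index 2: -1.6
Index 3: 2.0
Index 4: -1.9
Maximum logit = 3.8 at index 0

0


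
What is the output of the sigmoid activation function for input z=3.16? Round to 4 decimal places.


sigmoid(z) = 1 / (1 + exp(-z))
exp(-(3.16)) = exp(-3.16) = 0.0424
1 + 0.0424 = 1.0424
1 / 1.0424 = 0.9593

0.9593


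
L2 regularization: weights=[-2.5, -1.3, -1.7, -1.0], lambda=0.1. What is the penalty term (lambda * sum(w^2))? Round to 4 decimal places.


Squaring each weight:
(-2.5)^2 = 6.25
(-1.3)^2 = 1.69
(-1.7)^2 = 2.89
(-1.0)^2 = 1.0
Sum of squares = 11.83
Penalty = 0.1 * 11.83 = 1.1830

1.1830


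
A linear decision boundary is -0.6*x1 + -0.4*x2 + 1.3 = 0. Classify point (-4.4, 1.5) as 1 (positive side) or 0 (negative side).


Compute -0.6 * -4.4 + -0.4 * 1.5 + 1.3
= 2.64 + -0.6 + 1.3
= 3.34
Since 3.34 >= 0, the point is on the positive side.

1


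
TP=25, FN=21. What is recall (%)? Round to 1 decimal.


Recall = TP / (TP + FN) * 100
= 25 / (25 + 21)
= 25 / 46
= 0.5435
= 54.3%

54.3


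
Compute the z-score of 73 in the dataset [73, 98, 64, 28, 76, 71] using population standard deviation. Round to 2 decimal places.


Mean = (73 + 98 + 64 + 28 + 76 + 71) / 6 = 68.3333
Variance = sum((x_i - mean)^2) / n = 435.5556
Std = sqrt(435.5556) = 20.87
Z = (x - mean) / std
= (73 - 68.3333) / 20.87
= 4.6667 / 20.87
= 0.22

0.22


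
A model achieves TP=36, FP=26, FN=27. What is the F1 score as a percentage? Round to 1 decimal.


Precision = TP / (TP + FP) = 36 / 62 = 0.5806
Recall = TP / (TP + FN) = 36 / 63 = 0.5714
F1 = 2 * P * R / (P + R)
= 2 * 0.5806 * 0.5714 / (0.5806 + 0.5714)
= 0.6636 / 1.1521
= 0.576
As percentage: 57.6%

57.6


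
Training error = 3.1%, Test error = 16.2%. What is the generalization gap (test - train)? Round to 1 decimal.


Generalization gap = test_error - train_error
= 16.2 - 3.1
= 13.1%
A large gap suggests overfitting.

13.1


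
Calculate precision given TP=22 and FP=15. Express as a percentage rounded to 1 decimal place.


Precision = TP / (TP + FP) * 100
= 22 / (22 + 15)
= 22 / 37
= 0.5946
= 59.5%

59.5


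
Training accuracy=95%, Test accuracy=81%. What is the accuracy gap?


Gap = train_accuracy - test_accuracy
= 95 - 81
= 14%
This gap suggests the model is overfitting.

14


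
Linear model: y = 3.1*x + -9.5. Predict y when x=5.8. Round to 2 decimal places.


y = 3.1 * 5.8 + (-9.5)
= 17.98 + (-9.5)
= 8.48

8.48


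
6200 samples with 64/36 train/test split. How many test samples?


Train samples = 6200 * 64% = 3968
Test samples = 6200 - 3968
= 2232

2232


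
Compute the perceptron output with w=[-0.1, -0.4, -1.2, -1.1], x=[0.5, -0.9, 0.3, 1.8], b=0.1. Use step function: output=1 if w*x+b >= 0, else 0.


z = w . x + b
= -0.1*0.5 + -0.4*-0.9 + -1.2*0.3 + -1.1*1.8 + 0.1
= -0.05 + 0.36 + -0.36 + -1.98 + 0.1
= -2.03 + 0.1
= -1.93
Since z = -1.93 < 0, output = 0

0


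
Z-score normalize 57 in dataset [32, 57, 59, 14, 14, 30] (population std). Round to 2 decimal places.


Mean = (32 + 57 + 59 + 14 + 14 + 30) / 6 = 34.3333
Variance = sum((x_i - mean)^2) / n = 328.8889
Std = sqrt(328.8889) = 18.1353
Z = (x - mean) / std
= (57 - 34.3333) / 18.1353
= 22.6667 / 18.1353
= 1.25

1.25


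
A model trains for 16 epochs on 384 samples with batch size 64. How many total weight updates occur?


Iterations per epoch = 384 / 64 = 6
Total updates = iterations_per_epoch * epochs
= 6 * 16
= 96

96


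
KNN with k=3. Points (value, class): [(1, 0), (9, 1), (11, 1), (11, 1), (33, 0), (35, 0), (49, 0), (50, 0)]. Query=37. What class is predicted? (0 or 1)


Distances from query 37:
Point 35 (class 0): distance = 2
Point 33 (class 0): distance = 4
Point 49 (class 0): distance = 12
K=3 nearest neighbors: classes = [0, 0, 0]
Votes for class 1: 0 / 3
Majority vote => class 0

0


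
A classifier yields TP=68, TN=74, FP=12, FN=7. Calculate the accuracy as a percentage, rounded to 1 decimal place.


Accuracy = (TP + TN) / (TP + TN + FP + FN) * 100
= (68 + 74) / (68 + 74 + 12 + 7)
= 142 / 161
= 0.882
= 88.2%

88.2


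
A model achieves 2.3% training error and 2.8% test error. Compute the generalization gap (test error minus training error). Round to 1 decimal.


Generalization gap = test_error - train_error
= 2.8 - 2.3
= 0.5%
A small gap suggests good generalization.

0.5


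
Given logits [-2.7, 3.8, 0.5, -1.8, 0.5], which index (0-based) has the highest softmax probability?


Softmax is a monotonic transformation, so it preserves the argmax.
We need to find the index of the maximum logit.
Index 0: -2.7
Index 1: 3.8
Index 2: 0.5
Index 3: -1.8
Index 4: 0.5
Maximum logit = 3.8 at index 1

1


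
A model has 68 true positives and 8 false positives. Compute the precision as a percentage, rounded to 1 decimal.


Precision = TP / (TP + FP) * 100
= 68 / (68 + 8)
= 68 / 76
= 0.8947
= 89.5%

89.5


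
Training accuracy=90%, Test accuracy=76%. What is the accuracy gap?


Gap = train_accuracy - test_accuracy
= 90 - 76
= 14%
This gap suggests the model is overfitting.

14


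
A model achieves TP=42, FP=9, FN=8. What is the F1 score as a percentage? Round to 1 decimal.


Precision = TP / (TP + FP) = 42 / 51 = 0.8235
Recall = TP / (TP + FN) = 42 / 50 = 0.84
F1 = 2 * P * R / (P + R)
= 2 * 0.8235 * 0.84 / (0.8235 + 0.84)
= 1.3835 / 1.6635
= 0.8317
As percentage: 83.2%

83.2


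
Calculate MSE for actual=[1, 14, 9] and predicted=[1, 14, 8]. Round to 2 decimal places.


Differences: [0, 0, 1]
Squared errors: [0, 0, 1]
Sum of squared errors = 1
MSE = 1 / 3 = 0.33

0.33


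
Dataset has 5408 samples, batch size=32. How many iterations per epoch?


Iterations per epoch = dataset_size / batch_size
= 5408 / 32
= 169

169


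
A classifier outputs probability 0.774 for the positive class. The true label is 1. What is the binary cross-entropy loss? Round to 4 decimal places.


For y=1: Loss = -log(p)
= -log(0.774)
= -(-0.2562)
= 0.2562

0.2562


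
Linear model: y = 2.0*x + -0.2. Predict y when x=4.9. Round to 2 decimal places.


y = 2.0 * 4.9 + (-0.2)
= 9.8 + (-0.2)
= 9.60

9.60


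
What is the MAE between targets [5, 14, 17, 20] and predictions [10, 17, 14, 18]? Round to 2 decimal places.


Absolute errors: [5, 3, 3, 2]
Sum of absolute errors = 13
MAE = 13 / 4 = 3.25

3.25


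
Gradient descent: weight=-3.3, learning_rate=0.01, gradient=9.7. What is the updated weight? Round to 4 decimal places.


w_new = w_old - lr * gradient
= -3.3 - 0.01 * 9.7
= -3.3 - (0.097)
= -3.3970

-3.3970


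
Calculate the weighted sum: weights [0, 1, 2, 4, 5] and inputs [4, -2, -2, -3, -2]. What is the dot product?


Element-wise products:
0 * 4 = 0
1 * -2 = -2
2 * -2 = -4
4 * -3 = -12
5 * -2 = -10
Sum = 0 + -2 + -4 + -12 + -10
= -28

-28


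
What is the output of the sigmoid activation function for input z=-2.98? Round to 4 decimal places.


sigmoid(z) = 1 / (1 + exp(-z))
exp(-(-2.98)) = exp(2.98) = 19.6878
1 + 19.6878 = 20.6878
1 / 20.6878 = 0.0483

0.0483


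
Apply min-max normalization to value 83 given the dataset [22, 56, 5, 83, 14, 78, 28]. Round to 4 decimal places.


Min = 5, Max = 83
Range = 83 - 5 = 78
Scaled = (x - min) / (max - min)
= (83 - 5) / 78
= 78 / 78
= 1.0000

1.0000


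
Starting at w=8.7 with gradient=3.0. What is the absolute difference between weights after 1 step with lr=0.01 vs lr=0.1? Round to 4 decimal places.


With lr=0.01: w_new = 8.7 - 0.01 * 3.0 = 8.67
With lr=0.1: w_new = 8.7 - 0.1 * 3.0 = 8.4
Absolute difference = |8.67 - 8.4|
= 0.2700

0.2700


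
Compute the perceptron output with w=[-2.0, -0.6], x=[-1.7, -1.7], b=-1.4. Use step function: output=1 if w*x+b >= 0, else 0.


z = w . x + b
= -2.0*-1.7 + -0.6*-1.7 + -1.4
= 3.4 + 1.02 + -1.4
= 4.42 + -1.4
= 3.02
Since z = 3.02 >= 0, output = 1

1


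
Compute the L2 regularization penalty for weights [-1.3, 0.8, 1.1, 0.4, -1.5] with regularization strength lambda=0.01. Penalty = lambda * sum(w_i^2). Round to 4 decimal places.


Squaring each weight:
(-1.3)^2 = 1.69
0.8^2 = 0.64
1.1^2 = 1.21
0.4^2 = 0.16
(-1.5)^2 = 2.25
Sum of squares = 5.95
Penalty = 0.01 * 5.95 = 0.0595

0.0595


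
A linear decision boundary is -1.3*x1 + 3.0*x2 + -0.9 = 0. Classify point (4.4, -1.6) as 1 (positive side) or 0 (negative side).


Compute -1.3 * 4.4 + 3.0 * -1.6 + -0.9
= -5.72 + -4.8 + -0.9
= -11.42
Since -11.42 < 0, the point is on the negative side.

0


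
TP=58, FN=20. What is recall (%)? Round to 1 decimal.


Recall = TP / (TP + FN) * 100
= 58 / (58 + 20)
= 58 / 78
= 0.7436
= 74.4%

74.4


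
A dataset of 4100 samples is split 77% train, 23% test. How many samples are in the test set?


Train samples = 4100 * 77% = 3157
Test samples = 4100 - 3157
= 943

943


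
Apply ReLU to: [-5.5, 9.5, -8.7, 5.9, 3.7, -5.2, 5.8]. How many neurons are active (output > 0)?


ReLU(x) = max(0, x) for each element:
ReLU(-5.5) = 0
ReLU(9.5) = 9.5
ReLU(-8.7) = 0
ReLU(5.9) = 5.9
ReLU(3.7) = 3.7
ReLU(-5.2) = 0
ReLU(5.8) = 5.8
Active neurons (>0): 4

4


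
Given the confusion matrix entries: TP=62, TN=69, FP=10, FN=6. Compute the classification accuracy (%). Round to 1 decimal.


Accuracy = (TP + TN) / (TP + TN + FP + FN) * 100
= (62 + 69) / (62 + 69 + 10 + 6)
= 131 / 147
= 0.8912
= 89.1%

89.1


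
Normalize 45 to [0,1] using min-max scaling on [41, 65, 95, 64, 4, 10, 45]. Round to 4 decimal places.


Min = 4, Max = 95
Range = 95 - 4 = 91
Scaled = (x - min) / (max - min)
= (45 - 4) / 91
= 41 / 91
= 0.4505

0.4505


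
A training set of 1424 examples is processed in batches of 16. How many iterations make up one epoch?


Iterations per epoch = dataset_size / batch_size
= 1424 / 16
= 89

89


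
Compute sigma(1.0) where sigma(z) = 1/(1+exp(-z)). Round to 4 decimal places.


sigmoid(z) = 1 / (1 + exp(-z))
exp(-(1.0)) = exp(-1.0) = 0.3679
1 + 0.3679 = 1.3679
1 / 1.3679 = 0.7311

0.7311


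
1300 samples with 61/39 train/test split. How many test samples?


Train samples = 1300 * 61% = 793
Test samples = 1300 - 793
= 507

507


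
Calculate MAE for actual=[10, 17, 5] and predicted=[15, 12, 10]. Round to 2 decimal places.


Absolute errors: [5, 5, 5]
Sum of absolute errors = 15
MAE = 15 / 3 = 5.00

5.00


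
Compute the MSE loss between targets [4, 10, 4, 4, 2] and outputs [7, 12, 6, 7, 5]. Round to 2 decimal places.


Differences: [-3, -2, -2, -3, -3]
Squared errors: [9, 4, 4, 9, 9]
Sum of squared errors = 35
MSE = 35 / 5 = 7.00

7.00


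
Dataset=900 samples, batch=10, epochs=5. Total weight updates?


Iterations per epoch = 900 / 10 = 90
Total updates = iterations_per_epoch * epochs
= 90 * 5
= 450

450


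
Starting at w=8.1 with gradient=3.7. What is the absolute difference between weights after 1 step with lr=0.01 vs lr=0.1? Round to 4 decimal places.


With lr=0.01: w_new = 8.1 - 0.01 * 3.7 = 8.063
With lr=0.1: w_new = 8.1 - 0.1 * 3.7 = 7.73
Absolute difference = |8.063 - 7.73|
= 0.3330

0.3330


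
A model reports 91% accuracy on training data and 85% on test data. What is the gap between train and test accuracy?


Gap = train_accuracy - test_accuracy
= 91 - 85
= 6%
This moderate gap may indicate mild overfitting.

6


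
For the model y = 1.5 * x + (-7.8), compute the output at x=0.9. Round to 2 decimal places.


y = 1.5 * 0.9 + (-7.8)
= 1.35 + (-7.8)
= -6.45

-6.45


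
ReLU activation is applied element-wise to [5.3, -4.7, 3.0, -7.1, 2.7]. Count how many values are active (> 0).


ReLU(x) = max(0, x) for each element:
ReLU(5.3) = 5.3
ReLU(-4.7) = 0
ReLU(3.0) = 3.0
ReLU(-7.1) = 0
ReLU(2.7) = 2.7
Active neurons (>0): 3

3


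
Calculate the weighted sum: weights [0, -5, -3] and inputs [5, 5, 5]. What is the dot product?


Element-wise products:
0 * 5 = 0
-5 * 5 = -25
-3 * 5 = -15
Sum = 0 + -25 + -15
= -40

-40


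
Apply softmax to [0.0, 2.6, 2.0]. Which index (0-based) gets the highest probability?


Softmax is a monotonic transformation, so it preserves the argmax.
We need to find the index of the maximum logit.
Index 0: 0.0
Index 1: 2.6
Index 2: 2.0
Maximum logit = 2.6 at index 1

1


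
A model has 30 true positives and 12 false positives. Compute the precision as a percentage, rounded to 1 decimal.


Precision = TP / (TP + FP) * 100
= 30 / (30 + 12)
= 30 / 42
= 0.7143
= 71.4%

71.4


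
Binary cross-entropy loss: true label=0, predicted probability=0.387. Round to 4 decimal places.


For y=0: Loss = -log(1-p)
= -log(1 - 0.387)
= -log(0.613)
= -(-0.4894)
= 0.4894

0.4894


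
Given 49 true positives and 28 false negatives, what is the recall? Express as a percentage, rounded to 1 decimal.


Recall = TP / (TP + FN) * 100
= 49 / (49 + 28)
= 49 / 77
= 0.6364
= 63.6%

63.6


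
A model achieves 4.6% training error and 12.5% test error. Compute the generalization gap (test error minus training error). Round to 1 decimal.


Generalization gap = test_error - train_error
= 12.5 - 4.6
= 7.9%
A moderate gap.

7.9


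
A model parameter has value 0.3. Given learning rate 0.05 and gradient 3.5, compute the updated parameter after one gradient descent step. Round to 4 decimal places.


w_new = w_old - lr * gradient
= 0.3 - 0.05 * 3.5
= 0.3 - (0.175)
= 0.1250

0.1250


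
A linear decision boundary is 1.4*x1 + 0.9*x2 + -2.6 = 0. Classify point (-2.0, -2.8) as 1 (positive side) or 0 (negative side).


Compute 1.4 * -2.0 + 0.9 * -2.8 + -2.6
= -2.8 + -2.52 + -2.6
= -7.92
Since -7.92 < 0, the point is on the negative side.

0


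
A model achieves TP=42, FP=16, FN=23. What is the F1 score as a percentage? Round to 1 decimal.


Precision = TP / (TP + FP) = 42 / 58 = 0.7241
Recall = TP / (TP + FN) = 42 / 65 = 0.6462
F1 = 2 * P * R / (P + R)
= 2 * 0.7241 * 0.6462 / (0.7241 + 0.6462)
= 0.9358 / 1.3703
= 0.6829
As percentage: 68.3%

68.3


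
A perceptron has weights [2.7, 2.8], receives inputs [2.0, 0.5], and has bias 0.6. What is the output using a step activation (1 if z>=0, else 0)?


z = w . x + b
= 2.7*2.0 + 2.8*0.5 + 0.6
= 5.4 + 1.4 + 0.6
= 6.8 + 0.6
= 7.4
Since z = 7.4 >= 0, output = 1

1


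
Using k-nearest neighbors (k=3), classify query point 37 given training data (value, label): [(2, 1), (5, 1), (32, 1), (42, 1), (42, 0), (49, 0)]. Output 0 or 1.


Distances from query 37:
Point 42 (class 0): distance = 5
Point 32 (class 1): distance = 5
Point 42 (class 1): distance = 5
K=3 nearest neighbors: classes = [0, 1, 1]
Votes for class 1: 2 / 3
Majority vote => class 1

1


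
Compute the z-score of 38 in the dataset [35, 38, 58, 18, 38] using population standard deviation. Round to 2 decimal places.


Mean = (35 + 38 + 58 + 18 + 38) / 5 = 37.4
Variance = sum((x_i - mean)^2) / n = 161.44
Std = sqrt(161.44) = 12.7059
Z = (x - mean) / std
= (38 - 37.4) / 12.7059
= 0.6 / 12.7059
= 0.05

0.05


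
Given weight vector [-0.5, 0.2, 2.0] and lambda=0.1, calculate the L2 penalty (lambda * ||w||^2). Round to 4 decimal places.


Squaring each weight:
(-0.5)^2 = 0.25
0.2^2 = 0.04
2.0^2 = 4.0
Sum of squares = 4.29
Penalty = 0.1 * 4.29 = 0.4290

0.4290


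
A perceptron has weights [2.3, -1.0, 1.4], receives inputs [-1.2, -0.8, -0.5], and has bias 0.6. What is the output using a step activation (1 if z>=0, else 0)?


z = w . x + b
= 2.3*-1.2 + -1.0*-0.8 + 1.4*-0.5 + 0.6
= -2.76 + 0.8 + -0.7 + 0.6
= -2.66 + 0.6
= -2.06
Since z = -2.06 < 0, output = 0

0


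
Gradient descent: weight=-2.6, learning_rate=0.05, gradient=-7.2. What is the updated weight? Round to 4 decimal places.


w_new = w_old - lr * gradient
= -2.6 - 0.05 * -7.2
= -2.6 - (-0.36)
= -2.2400

-2.2400


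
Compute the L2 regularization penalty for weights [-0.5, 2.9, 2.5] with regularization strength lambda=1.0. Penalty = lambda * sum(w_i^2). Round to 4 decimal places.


Squaring each weight:
(-0.5)^2 = 0.25
2.9^2 = 8.41
2.5^2 = 6.25
Sum of squares = 14.91
Penalty = 1.0 * 14.91 = 14.9100

14.9100


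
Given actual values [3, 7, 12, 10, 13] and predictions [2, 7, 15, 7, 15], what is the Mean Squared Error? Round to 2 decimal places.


Differences: [1, 0, -3, 3, -2]
Squared errors: [1, 0, 9, 9, 4]
Sum of squared errors = 23
MSE = 23 / 5 = 4.60

4.60


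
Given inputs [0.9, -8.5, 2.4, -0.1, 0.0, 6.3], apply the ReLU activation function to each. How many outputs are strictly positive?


ReLU(x) = max(0, x) for each element:
ReLU(0.9) = 0.9
ReLU(-8.5) = 0
ReLU(2.4) = 2.4
ReLU(-0.1) = 0
ReLU(0.0) = 0
ReLU(6.3) = 6.3
Active neurons (>0): 3

3


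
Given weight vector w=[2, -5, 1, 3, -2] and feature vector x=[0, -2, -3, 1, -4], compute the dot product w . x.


Element-wise products:
2 * 0 = 0
-5 * -2 = 10
1 * -3 = -3
3 * 1 = 3
-2 * -4 = 8
Sum = 0 + 10 + -3 + 3 + 8
= 18

18


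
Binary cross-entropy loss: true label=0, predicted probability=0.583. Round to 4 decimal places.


For y=0: Loss = -log(1-p)
= -log(1 - 0.583)
= -log(0.417)
= -(-0.8747)
= 0.8747

0.8747


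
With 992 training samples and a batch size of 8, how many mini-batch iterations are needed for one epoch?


Iterations per epoch = dataset_size / batch_size
= 992 / 8
= 124

124


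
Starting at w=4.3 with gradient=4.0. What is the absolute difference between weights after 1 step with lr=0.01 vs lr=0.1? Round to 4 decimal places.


With lr=0.01: w_new = 4.3 - 0.01 * 4.0 = 4.26
With lr=0.1: w_new = 4.3 - 0.1 * 4.0 = 3.9
Absolute difference = |4.26 - 3.9|
= 0.3600

0.3600


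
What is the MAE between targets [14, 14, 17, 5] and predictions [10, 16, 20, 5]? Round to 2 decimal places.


Absolute errors: [4, 2, 3, 0]
Sum of absolute errors = 9
MAE = 9 / 4 = 2.25

2.25


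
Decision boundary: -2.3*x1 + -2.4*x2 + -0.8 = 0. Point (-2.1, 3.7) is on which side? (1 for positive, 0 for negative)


Compute -2.3 * -2.1 + -2.4 * 3.7 + -0.8
= 4.83 + -8.88 + -0.8
= -4.85
Since -4.85 < 0, the point is on the negative side.

0


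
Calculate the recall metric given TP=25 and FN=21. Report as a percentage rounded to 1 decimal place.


Recall = TP / (TP + FN) * 100
= 25 / (25 + 21)
= 25 / 46
= 0.5435
= 54.3%

54.3


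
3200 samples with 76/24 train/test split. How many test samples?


Train samples = 3200 * 76% = 2432
Test samples = 3200 - 2432
= 768

768


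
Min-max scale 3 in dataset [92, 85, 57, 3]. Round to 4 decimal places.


Min = 3, Max = 92
Range = 92 - 3 = 89
Scaled = (x - min) / (max - min)
= (3 - 3) / 89
= 0 / 89
= 0.0000

0.0000


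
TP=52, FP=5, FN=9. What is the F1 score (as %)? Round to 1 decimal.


Precision = TP / (TP + FP) = 52 / 57 = 0.9123
Recall = TP / (TP + FN) = 52 / 61 = 0.8525
F1 = 2 * P * R / (P + R)
= 2 * 0.9123 * 0.8525 / (0.9123 + 0.8525)
= 1.5554 / 1.7647
= 0.8814
As percentage: 88.1%

88.1


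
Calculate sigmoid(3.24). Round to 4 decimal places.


sigmoid(z) = 1 / (1 + exp(-z))
exp(-(3.24)) = exp(-3.24) = 0.0392
1 + 0.0392 = 1.0392
1 / 1.0392 = 0.9623

0.9623


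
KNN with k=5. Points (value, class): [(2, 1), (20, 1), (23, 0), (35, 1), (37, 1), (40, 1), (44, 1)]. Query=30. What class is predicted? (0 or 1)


Distances from query 30:
Point 35 (class 1): distance = 5
Point 23 (class 0): distance = 7
Point 37 (class 1): distance = 7
Point 20 (class 1): distance = 10
Point 40 (class 1): distance = 10
K=5 nearest neighbors: classes = [1, 0, 1, 1, 1]
Votes for class 1: 4 / 5
Majority vote => class 1

1


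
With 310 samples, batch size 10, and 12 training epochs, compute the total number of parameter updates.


Iterations per epoch = 310 / 10 = 31
Total updates = iterations_per_epoch * epochs
= 31 * 12
= 372

372


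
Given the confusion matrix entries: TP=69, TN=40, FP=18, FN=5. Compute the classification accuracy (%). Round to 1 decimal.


Accuracy = (TP + TN) / (TP + TN + FP + FN) * 100
= (69 + 40) / (69 + 40 + 18 + 5)
= 109 / 132
= 0.8258
= 82.6%

82.6


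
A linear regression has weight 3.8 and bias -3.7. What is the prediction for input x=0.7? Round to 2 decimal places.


y = 3.8 * 0.7 + (-3.7)
= 2.66 + (-3.7)
= -1.04

-1.04


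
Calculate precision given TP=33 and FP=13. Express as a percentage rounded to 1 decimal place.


Precision = TP / (TP + FP) * 100
= 33 / (33 + 13)
= 33 / 46
= 0.7174
= 71.7%

71.7


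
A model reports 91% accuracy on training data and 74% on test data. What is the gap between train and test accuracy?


Gap = train_accuracy - test_accuracy
= 91 - 74
= 17%
This gap suggests the model is overfitting.

17


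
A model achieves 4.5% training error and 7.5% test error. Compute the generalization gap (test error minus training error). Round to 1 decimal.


Generalization gap = test_error - train_error
= 7.5 - 4.5
= 3.0%
A moderate gap.

3.0


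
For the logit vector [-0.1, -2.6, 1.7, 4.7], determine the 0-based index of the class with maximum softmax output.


Softmax is a monotonic transformation, so it preserves the argmax.
We need to find the index of the maximum logit.
Index 0: -0.1
Index 1: -2.6
Index 2: 1.7
Index 3: 4.7
Maximum logit = 4.7 at index 3

3


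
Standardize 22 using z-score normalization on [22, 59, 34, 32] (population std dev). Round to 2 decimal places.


Mean = (22 + 59 + 34 + 32) / 4 = 36.75
Variance = sum((x_i - mean)^2) / n = 185.6875
Std = sqrt(185.6875) = 13.6267
Z = (x - mean) / std
= (22 - 36.75) / 13.6267
= -14.75 / 13.6267
= -1.08

-1.08


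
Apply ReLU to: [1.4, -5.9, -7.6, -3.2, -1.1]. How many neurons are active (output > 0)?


ReLU(x) = max(0, x) for each element:
ReLU(1.4) = 1.4
ReLU(-5.9) = 0
ReLU(-7.6) = 0
ReLU(-3.2) = 0
ReLU(-1.1) = 0
Active neurons (>0): 1

1


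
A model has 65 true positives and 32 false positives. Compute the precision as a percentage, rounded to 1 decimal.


Precision = TP / (TP + FP) * 100
= 65 / (65 + 32)
= 65 / 97
= 0.6701
= 67.0%

67.0


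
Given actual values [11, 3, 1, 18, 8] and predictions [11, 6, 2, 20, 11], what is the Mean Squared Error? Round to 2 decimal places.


Differences: [0, -3, -1, -2, -3]
Squared errors: [0, 9, 1, 4, 9]
Sum of squared errors = 23
MSE = 23 / 5 = 4.60

4.60


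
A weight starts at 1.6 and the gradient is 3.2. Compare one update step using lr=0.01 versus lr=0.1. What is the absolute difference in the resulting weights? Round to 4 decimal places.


With lr=0.01: w_new = 1.6 - 0.01 * 3.2 = 1.568
With lr=0.1: w_new = 1.6 - 0.1 * 3.2 = 1.28
Absolute difference = |1.568 - 1.28|
= 0.2880

0.2880


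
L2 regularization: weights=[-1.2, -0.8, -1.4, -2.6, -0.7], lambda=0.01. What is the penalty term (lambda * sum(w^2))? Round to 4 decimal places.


Squaring each weight:
(-1.2)^2 = 1.44
(-0.8)^2 = 0.64
(-1.4)^2 = 1.96
(-2.6)^2 = 6.76
(-0.7)^2 = 0.49
Sum of squares = 11.29
Penalty = 0.01 * 11.29 = 0.1129

0.1129


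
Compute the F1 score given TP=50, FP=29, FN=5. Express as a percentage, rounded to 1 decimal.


Precision = TP / (TP + FP) = 50 / 79 = 0.6329
Recall = TP / (TP + FN) = 50 / 55 = 0.9091
F1 = 2 * P * R / (P + R)
= 2 * 0.6329 * 0.9091 / (0.6329 + 0.9091)
= 1.1507 / 1.542
= 0.7463
As percentage: 74.6%

74.6


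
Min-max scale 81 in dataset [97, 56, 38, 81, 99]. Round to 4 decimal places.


Min = 38, Max = 99
Range = 99 - 38 = 61
Scaled = (x - min) / (max - min)
= (81 - 38) / 61
= 43 / 61
= 0.7049

0.7049


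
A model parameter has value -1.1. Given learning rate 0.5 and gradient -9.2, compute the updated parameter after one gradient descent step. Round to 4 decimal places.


w_new = w_old - lr * gradient
= -1.1 - 0.5 * -9.2
= -1.1 - (-4.6)
= 3.5000

3.5000


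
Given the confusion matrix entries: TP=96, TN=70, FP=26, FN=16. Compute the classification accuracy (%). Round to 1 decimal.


Accuracy = (TP + TN) / (TP + TN + FP + FN) * 100
= (96 + 70) / (96 + 70 + 26 + 16)
= 166 / 208
= 0.7981
= 79.8%

79.8


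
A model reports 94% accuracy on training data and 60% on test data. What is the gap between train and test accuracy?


Gap = train_accuracy - test_accuracy
= 94 - 60
= 34%
This large gap strongly indicates overfitting.

34


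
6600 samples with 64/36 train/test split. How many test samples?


Train samples = 6600 * 64% = 4224
Test samples = 6600 - 4224
= 2376

2376


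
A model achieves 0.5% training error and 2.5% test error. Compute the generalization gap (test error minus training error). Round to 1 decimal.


Generalization gap = test_error - train_error
= 2.5 - 0.5
= 2.0%
A moderate gap.

2.0


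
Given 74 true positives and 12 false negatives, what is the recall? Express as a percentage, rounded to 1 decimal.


Recall = TP / (TP + FN) * 100
= 74 / (74 + 12)
= 74 / 86
= 0.8605
= 86.0%

86.0


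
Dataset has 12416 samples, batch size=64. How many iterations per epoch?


Iterations per epoch = dataset_size / batch_size
= 12416 / 64
= 194

194


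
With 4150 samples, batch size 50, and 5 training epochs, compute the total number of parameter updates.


Iterations per epoch = 4150 / 50 = 83
Total updates = iterations_per_epoch * epochs
= 83 * 5
= 415

415


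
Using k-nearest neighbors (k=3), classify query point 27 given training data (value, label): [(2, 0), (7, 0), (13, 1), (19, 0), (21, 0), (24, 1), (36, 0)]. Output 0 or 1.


Distances from query 27:
Point 24 (class 1): distance = 3
Point 21 (class 0): distance = 6
Point 19 (class 0): distance = 8
K=3 nearest neighbors: classes = [1, 0, 0]
Votes for class 1: 1 / 3
Majority vote => class 0

0


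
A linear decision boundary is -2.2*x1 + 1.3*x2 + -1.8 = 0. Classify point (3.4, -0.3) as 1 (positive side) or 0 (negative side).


Compute -2.2 * 3.4 + 1.3 * -0.3 + -1.8
= -7.48 + -0.39 + -1.8
= -9.67
Since -9.67 < 0, the point is on the negative side.

0


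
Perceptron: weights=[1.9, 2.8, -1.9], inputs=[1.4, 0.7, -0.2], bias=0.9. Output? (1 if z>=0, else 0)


z = w . x + b
= 1.9*1.4 + 2.8*0.7 + -1.9*-0.2 + 0.9
= 2.66 + 1.96 + 0.38 + 0.9
= 5.0 + 0.9
= 5.9
Since z = 5.9 >= 0, output = 1

1


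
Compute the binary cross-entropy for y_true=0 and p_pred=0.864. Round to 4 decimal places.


For y=0: Loss = -log(1-p)
= -log(1 - 0.864)
= -log(0.136)
= -(-1.9951)
= 1.9951

1.9951


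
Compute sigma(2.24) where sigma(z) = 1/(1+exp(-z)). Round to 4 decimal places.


sigmoid(z) = 1 / (1 + exp(-z))
exp(-(2.24)) = exp(-2.24) = 0.1065
1 + 0.1065 = 1.1065
1 / 1.1065 = 0.9038

0.9038


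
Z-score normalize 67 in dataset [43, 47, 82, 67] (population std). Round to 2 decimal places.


Mean = (43 + 47 + 82 + 67) / 4 = 59.75
Variance = sum((x_i - mean)^2) / n = 247.6875
Std = sqrt(247.6875) = 15.7381
Z = (x - mean) / std
= (67 - 59.75) / 15.7381
= 7.25 / 15.7381
= 0.46

0.46


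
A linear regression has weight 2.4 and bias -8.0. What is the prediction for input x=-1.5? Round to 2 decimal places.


y = 2.4 * -1.5 + (-8.0)
= -3.6 + (-8.0)
= -11.60

-11.60


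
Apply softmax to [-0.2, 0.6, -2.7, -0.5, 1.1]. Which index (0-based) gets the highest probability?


Softmax is a monotonic transformation, so it preserves the argmax.
We need to find the index of the maximum logit.
Index 0: -0.2
Index 1: 0.6
Index 2: -2.7
Index 3: -0.5
Index 4: 1.1
Maximum logit = 1.1 at index 4

4


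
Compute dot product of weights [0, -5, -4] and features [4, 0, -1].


Element-wise products:
0 * 4 = 0
-5 * 0 = 0
-4 * -1 = 4
Sum = 0 + 0 + 4
= 4

4


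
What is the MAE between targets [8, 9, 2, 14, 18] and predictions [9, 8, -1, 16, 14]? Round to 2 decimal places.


Absolute errors: [1, 1, 3, 2, 4]
Sum of absolute errors = 11
MAE = 11 / 5 = 2.20

2.20


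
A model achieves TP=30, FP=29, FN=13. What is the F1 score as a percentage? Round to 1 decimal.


Precision = TP / (TP + FP) = 30 / 59 = 0.5085
Recall = TP / (TP + FN) = 30 / 43 = 0.6977
F1 = 2 * P * R / (P + R)
= 2 * 0.5085 * 0.6977 / (0.5085 + 0.6977)
= 0.7095 / 1.2061
= 0.5882
As percentage: 58.8%

58.8


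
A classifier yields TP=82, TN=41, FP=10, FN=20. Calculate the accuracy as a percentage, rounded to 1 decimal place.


Accuracy = (TP + TN) / (TP + TN + FP + FN) * 100
= (82 + 41) / (82 + 41 + 10 + 20)
= 123 / 153
= 0.8039
= 80.4%

80.4


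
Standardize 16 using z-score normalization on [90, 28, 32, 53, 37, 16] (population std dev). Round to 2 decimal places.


Mean = (90 + 28 + 32 + 53 + 37 + 16) / 6 = 42.6667
Variance = sum((x_i - mean)^2) / n = 569.8889
Std = sqrt(569.8889) = 23.8723
Z = (x - mean) / std
= (16 - 42.6667) / 23.8723
= -26.6667 / 23.8723
= -1.12

-1.12


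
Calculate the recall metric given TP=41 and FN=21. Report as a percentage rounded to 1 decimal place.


Recall = TP / (TP + FN) * 100
= 41 / (41 + 21)
= 41 / 62
= 0.6613
= 66.1%

66.1


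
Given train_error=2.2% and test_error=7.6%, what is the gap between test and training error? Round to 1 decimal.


Generalization gap = test_error - train_error
= 7.6 - 2.2
= 5.4%
A moderate gap.

5.4


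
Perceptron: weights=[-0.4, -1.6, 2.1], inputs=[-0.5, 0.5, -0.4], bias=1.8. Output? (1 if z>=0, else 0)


z = w . x + b
= -0.4*-0.5 + -1.6*0.5 + 2.1*-0.4 + 1.8
= 0.2 + -0.8 + -0.84 + 1.8
= -1.44 + 1.8
= 0.36
Since z = 0.36 >= 0, output = 1

1


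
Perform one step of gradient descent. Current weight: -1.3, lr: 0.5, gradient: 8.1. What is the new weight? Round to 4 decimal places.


w_new = w_old - lr * gradient
= -1.3 - 0.5 * 8.1
= -1.3 - (4.05)
= -5.3500

-5.3500


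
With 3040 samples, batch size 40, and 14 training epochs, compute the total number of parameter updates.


Iterations per epoch = 3040 / 40 = 76
Total updates = iterations_per_epoch * epochs
= 76 * 14
= 1064

1064


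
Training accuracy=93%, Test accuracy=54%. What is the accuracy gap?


Gap = train_accuracy - test_accuracy
= 93 - 54
= 39%
This large gap strongly indicates overfitting.

39


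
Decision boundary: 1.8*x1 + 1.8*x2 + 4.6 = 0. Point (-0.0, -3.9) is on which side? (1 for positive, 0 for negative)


Compute 1.8 * -0.0 + 1.8 * -3.9 + 4.6
= -0.0 + -7.02 + 4.6
= -2.42
Since -2.42 < 0, the point is on the negative side.

0


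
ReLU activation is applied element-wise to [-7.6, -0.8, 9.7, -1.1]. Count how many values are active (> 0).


ReLU(x) = max(0, x) for each element:
ReLU(-7.6) = 0
ReLU(-0.8) = 0
ReLU(9.7) = 9.7
ReLU(-1.1) = 0
Active neurons (>0): 1

1


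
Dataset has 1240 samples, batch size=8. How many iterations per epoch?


Iterations per epoch = dataset_size / batch_size
= 1240 / 8
= 155

155


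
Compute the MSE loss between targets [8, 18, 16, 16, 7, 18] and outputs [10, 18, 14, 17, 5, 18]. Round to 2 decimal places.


Differences: [-2, 0, 2, -1, 2, 0]
Squared errors: [4, 0, 4, 1, 4, 0]
Sum of squared errors = 13
MSE = 13 / 6 = 2.17

2.17


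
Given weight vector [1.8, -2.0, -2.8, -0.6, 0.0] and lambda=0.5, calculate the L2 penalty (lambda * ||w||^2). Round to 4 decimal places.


Squaring each weight:
1.8^2 = 3.24
(-2.0)^2 = 4.0
(-2.8)^2 = 7.84
(-0.6)^2 = 0.36
0.0^2 = 0.0
Sum of squares = 15.44
Penalty = 0.5 * 15.44 = 7.7200

7.7200


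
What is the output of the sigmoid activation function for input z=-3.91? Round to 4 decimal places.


sigmoid(z) = 1 / (1 + exp(-z))
exp(-(-3.91)) = exp(3.91) = 49.899
1 + 49.899 = 50.899
1 / 50.899 = 0.0196

0.0196


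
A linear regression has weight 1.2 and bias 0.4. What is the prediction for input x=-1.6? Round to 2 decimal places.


y = 1.2 * -1.6 + (0.4)
= -1.92 + (0.4)
= -1.52

-1.52


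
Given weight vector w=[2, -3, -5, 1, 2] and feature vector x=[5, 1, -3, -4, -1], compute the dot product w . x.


Element-wise products:
2 * 5 = 10
-3 * 1 = -3
-5 * -3 = 15
1 * -4 = -4
2 * -1 = -2
Sum = 10 + -3 + 15 + -4 + -2
= 16

16


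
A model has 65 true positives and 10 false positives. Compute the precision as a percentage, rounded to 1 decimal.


Precision = TP / (TP + FP) * 100
= 65 / (65 + 10)
= 65 / 75
= 0.8667
= 86.7%

86.7


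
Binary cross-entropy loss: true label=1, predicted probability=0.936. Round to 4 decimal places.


For y=1: Loss = -log(p)
= -log(0.936)
= -(-0.0661)
= 0.0661

0.0661


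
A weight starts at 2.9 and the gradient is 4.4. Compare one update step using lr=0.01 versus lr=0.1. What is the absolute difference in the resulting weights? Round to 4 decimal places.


With lr=0.01: w_new = 2.9 - 0.01 * 4.4 = 2.856
With lr=0.1: w_new = 2.9 - 0.1 * 4.4 = 2.46
Absolute difference = |2.856 - 2.46|
= 0.3960

0.3960


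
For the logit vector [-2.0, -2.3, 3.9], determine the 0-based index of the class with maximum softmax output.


Softmax is a monotonic transformation, so it preserves the argmax.
We need to find the index of the maximum logit.
Index 0: -2.0
Index 1: -2.3
Index 2: 3.9
Maximum logit = 3.9 at index 2

2


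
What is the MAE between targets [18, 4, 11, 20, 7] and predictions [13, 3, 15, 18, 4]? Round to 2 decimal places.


Absolute errors: [5, 1, 4, 2, 3]
Sum of absolute errors = 15
MAE = 15 / 5 = 3.00

3.00


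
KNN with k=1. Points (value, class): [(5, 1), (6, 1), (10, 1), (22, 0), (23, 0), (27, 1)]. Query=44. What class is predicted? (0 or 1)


Distances from query 44:
Point 27 (class 1): distance = 17
K=1 nearest neighbors: classes = [1]
Votes for class 1: 1 / 1
Majority vote => class 1

1


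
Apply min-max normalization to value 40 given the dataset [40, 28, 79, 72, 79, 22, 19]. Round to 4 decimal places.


Min = 19, Max = 79
Range = 79 - 19 = 60
Scaled = (x - min) / (max - min)
= (40 - 19) / 60
= 21 / 60
= 0.3500

0.3500


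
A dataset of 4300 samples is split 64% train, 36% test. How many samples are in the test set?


Train samples = 4300 * 64% = 2752
Test samples = 4300 - 2752
= 1548

1548


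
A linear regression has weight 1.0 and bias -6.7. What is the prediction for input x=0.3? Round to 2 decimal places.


y = 1.0 * 0.3 + (-6.7)
= 0.3 + (-6.7)
= -6.40

-6.40


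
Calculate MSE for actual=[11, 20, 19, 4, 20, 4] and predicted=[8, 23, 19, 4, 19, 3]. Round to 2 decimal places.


Differences: [3, -3, 0, 0, 1, 1]
Squared errors: [9, 9, 0, 0, 1, 1]
Sum of squared errors = 20
MSE = 20 / 6 = 3.33

3.33


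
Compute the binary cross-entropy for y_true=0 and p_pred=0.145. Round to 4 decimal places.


For y=0: Loss = -log(1-p)
= -log(1 - 0.145)
= -log(0.855)
= -(-0.1567)
= 0.1567

0.1567


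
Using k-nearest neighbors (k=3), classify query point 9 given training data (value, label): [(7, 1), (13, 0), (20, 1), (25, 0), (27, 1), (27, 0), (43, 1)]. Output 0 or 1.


Distances from query 9:
Point 7 (class 1): distance = 2
Point 13 (class 0): distance = 4
Point 20 (class 1): distance = 11
K=3 nearest neighbors: classes = [1, 0, 1]
Votes for class 1: 2 / 3
Majority vote => class 1

1


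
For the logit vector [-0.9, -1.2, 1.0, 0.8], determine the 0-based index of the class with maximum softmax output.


Softmax is a monotonic transformation, so it preserves the argmax.
We need to find the index of the maximum logit.
Index 0: -0.9
Index 1: -1.2
Index 2: 1.0
Index 3: 0.8
Maximum logit = 1.0 at index 2

2


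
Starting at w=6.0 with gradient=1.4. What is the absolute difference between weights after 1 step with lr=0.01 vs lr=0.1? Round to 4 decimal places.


With lr=0.01: w_new = 6.0 - 0.01 * 1.4 = 5.986
With lr=0.1: w_new = 6.0 - 0.1 * 1.4 = 5.86
Absolute difference = |5.986 - 5.86|
= 0.1260

0.1260


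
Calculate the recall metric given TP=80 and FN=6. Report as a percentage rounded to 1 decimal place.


Recall = TP / (TP + FN) * 100
= 80 / (80 + 6)
= 80 / 86
= 0.9302
= 93.0%

93.0


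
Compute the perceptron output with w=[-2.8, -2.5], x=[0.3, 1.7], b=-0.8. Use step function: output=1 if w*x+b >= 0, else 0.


z = w . x + b
= -2.8*0.3 + -2.5*1.7 + -0.8
= -0.84 + -4.25 + -0.8
= -5.09 + -0.8
= -5.89
Since z = -5.89 < 0, output = 0

0


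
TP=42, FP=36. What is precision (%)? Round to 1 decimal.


Precision = TP / (TP + FP) * 100
= 42 / (42 + 36)
= 42 / 78
= 0.5385
= 53.8%

53.8


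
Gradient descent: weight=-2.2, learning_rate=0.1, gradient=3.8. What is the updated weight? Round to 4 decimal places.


w_new = w_old - lr * gradient
= -2.2 - 0.1 * 3.8
= -2.2 - (0.38)
= -2.5800

-2.5800


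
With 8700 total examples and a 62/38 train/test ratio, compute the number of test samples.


Train samples = 8700 * 62% = 5394
Test samples = 8700 - 5394
= 3306

3306


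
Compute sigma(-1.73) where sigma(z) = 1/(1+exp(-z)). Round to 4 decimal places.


sigmoid(z) = 1 / (1 + exp(-z))
exp(-(-1.73)) = exp(1.73) = 5.6407
1 + 5.6407 = 6.6407
1 / 6.6407 = 0.1506

0.1506


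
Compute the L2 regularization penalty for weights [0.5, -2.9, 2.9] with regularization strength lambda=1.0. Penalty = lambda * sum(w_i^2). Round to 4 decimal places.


Squaring each weight:
0.5^2 = 0.25
(-2.9)^2 = 8.41
2.9^2 = 8.41
Sum of squares = 17.07
Penalty = 1.0 * 17.07 = 17.0700

17.0700


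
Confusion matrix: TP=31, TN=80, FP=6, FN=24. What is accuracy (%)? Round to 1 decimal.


Accuracy = (TP + TN) / (TP + TN + FP + FN) * 100
= (31 + 80) / (31 + 80 + 6 + 24)
= 111 / 141
= 0.7872
= 78.7%

78.7


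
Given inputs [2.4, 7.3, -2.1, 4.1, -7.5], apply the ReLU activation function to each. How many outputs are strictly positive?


ReLU(x) = max(0, x) for each element:
ReLU(2.4) = 2.4
ReLU(7.3) = 7.3
ReLU(-2.1) = 0
ReLU(4.1) = 4.1
ReLU(-7.5) = 0
Active neurons (>0): 3

3


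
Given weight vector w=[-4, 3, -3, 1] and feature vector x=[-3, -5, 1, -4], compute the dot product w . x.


Element-wise products:
-4 * -3 = 12
3 * -5 = -15
-3 * 1 = -3
1 * -4 = -4
Sum = 12 + -15 + -3 + -4
= -10

-10


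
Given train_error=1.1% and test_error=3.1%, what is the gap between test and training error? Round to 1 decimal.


Generalization gap = test_error - train_error
= 3.1 - 1.1
= 2.0%
A moderate gap.

2.0


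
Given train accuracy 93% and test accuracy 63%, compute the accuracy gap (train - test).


Gap = train_accuracy - test_accuracy
= 93 - 63
= 30%
This large gap strongly indicates overfitting.

30


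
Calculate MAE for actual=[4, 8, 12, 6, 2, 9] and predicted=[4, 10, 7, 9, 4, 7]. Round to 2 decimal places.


Absolute errors: [0, 2, 5, 3, 2, 2]
Sum of absolute errors = 14
MAE = 14 / 6 = 2.33

2.33


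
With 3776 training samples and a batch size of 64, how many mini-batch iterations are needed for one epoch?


Iterations per epoch = dataset_size / batch_size
= 3776 / 64
= 59

59


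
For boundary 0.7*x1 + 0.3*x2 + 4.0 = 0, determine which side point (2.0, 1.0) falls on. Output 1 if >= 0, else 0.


Compute 0.7 * 2.0 + 0.3 * 1.0 + 4.0
= 1.4 + 0.3 + 4.0
= 5.7
Since 5.7 >= 0, the point is on the positive side.

1


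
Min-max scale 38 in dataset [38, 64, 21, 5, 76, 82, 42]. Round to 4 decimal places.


Min = 5, Max = 82
Range = 82 - 5 = 77
Scaled = (x - min) / (max - min)
= (38 - 5) / 77
= 33 / 77
= 0.4286

0.4286


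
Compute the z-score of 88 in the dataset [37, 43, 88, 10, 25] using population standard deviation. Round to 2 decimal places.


Mean = (37 + 43 + 88 + 10 + 25) / 5 = 40.6
Variance = sum((x_i - mean)^2) / n = 689.04
Std = sqrt(689.04) = 26.2496
Z = (x - mean) / std
= (88 - 40.6) / 26.2496
= 47.4 / 26.2496
= 1.81

1.81
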